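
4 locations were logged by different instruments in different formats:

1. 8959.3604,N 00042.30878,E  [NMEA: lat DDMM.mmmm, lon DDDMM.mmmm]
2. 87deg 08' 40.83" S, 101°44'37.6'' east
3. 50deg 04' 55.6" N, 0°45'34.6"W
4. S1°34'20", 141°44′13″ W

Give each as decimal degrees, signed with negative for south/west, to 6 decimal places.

Point 1:
  Latitude: degrees = first 2 digits = 89, minutes = 59.3604; 89 + 59.3604/60 = 89.9893400
  N → positive
  Longitude: split at 3 digits → 000° and 42.30878′; 0 + 42.30878/60 = 0.7051463
  E ⇒ keep positive
Point 2:
  φ: 8′ + 40.83″ = 8.68050′; 87 + 8.68050/60 = 87.1446750
  hemisphere S, so the sign is −
  λ: 101 + 44/60 + 37.6/3600 = 101.7437778
  E → positive
Point 3:
  Lat: 4′ + 55.6″ = 4.92667′; 50 + 4.92667/60 = 50.0821111
  N ⇒ keep positive
  Lon: 45′ + 34.6″ = 45.57667′; 0 + 45.57667/60 = 0.7596111
  W ⇒ negate
Point 4:
  Lat: 1° + 34/60 + 20/3600 = 1 + 0.566667 + 0.005556 = 1.5722222
  S → negative
  Lon: 141 + 44/60 + 13/3600 = 141.7369444
  hemisphere W, so the sign is −

1. 89.989340, 0.705146
2. -87.144675, 101.743778
3. 50.082111, -0.759611
4. -1.572222, -141.736944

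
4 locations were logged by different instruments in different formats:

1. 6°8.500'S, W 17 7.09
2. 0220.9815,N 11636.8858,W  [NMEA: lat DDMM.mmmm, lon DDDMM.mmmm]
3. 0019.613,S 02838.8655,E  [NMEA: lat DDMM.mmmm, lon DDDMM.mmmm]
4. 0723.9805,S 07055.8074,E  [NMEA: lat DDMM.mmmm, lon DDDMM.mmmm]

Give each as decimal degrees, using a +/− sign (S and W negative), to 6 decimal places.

1. -6.141667, -17.118167
2. 2.349692, -116.614763
3. -0.326883, 28.647758
4. -7.399675, 70.930123

Point 1:
  Latitude: 6 + 8.5/60 = 6.1416667
  hemisphere S, so the sign is −
  Lon: 17 + 7.09/60 = 17.1181667
  W ⇒ negate
Point 2:
  Lat: split at 2 digits → 02° and 20.9815′; 2 + 20.9815/60 = 2.3496917
  N → positive
  Longitude: split at 3 digits → 116° and 36.8858′; 116 + 36.8858/60 = 116.6147633
  W ⇒ negate
Point 3:
  Latitude: split at 2 digits → 00° and 19.613′; 0 + 19.613/60 = 0.3268833
  hemisphere S, so the sign is −
  Longitude: split at 3 digits → 028° and 38.8655′; 28 + 38.8655/60 = 28.6477583
  E ⇒ keep positive
Point 4:
  Latitude: split at 2 digits → 07° and 23.9805′; 7 + 23.9805/60 = 7.3996750
  S ⇒ negate
  Longitude: degrees = first 3 digits = 70, minutes = 55.8074; 70 + 55.8074/60 = 70.9301233
  E → positive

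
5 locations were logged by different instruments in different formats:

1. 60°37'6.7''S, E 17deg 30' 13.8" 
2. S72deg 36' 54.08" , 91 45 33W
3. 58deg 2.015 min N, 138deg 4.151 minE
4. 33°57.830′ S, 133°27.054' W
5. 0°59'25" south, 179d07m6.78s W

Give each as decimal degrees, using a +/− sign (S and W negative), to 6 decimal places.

1. -60.618528, 17.503833
2. -72.615022, -91.759167
3. 58.033583, 138.069183
4. -33.963833, -133.450900
5. -0.990278, -179.118550

Point 1:
  φ: 37′ + 6.7″ = 37.11167′; 60 + 37.11167/60 = 60.6185278
  hemisphere S, so the sign is −
  λ: 17° + 30/60 + 13.8/3600 = 17 + 0.500000 + 0.003833 = 17.5038333
  E → positive
Point 2:
  Latitude: 72° + 36/60 + 54.08/3600 = 72 + 0.600000 + 0.015022 = 72.6150222
  hemisphere S, so the sign is −
  λ: 91° + 45/60 + 33/3600 = 91 + 0.750000 + 0.009167 = 91.7591667
  W ⇒ negate
Point 3:
  Latitude: 2.015′ = 0.033583°; total 58.0335833
  N → positive
  Longitude: 4.151′ = 0.069183°; total 138.0691833
  E → positive
Point 4:
  Latitude: 57.83′ = 0.963833°; total 33.9638333
  hemisphere S, so the sign is −
  λ: 133 + 27.054/60 = 133.4509000
  hemisphere W, so the sign is −
Point 5:
  Lat: 0° + 59/60 + 25/3600 = 0 + 0.983333 + 0.006944 = 0.9902778
  S → negative
  λ: 179° + 7/60 + 6.78/3600 = 179 + 0.116667 + 0.001883 = 179.1185500
  W ⇒ negate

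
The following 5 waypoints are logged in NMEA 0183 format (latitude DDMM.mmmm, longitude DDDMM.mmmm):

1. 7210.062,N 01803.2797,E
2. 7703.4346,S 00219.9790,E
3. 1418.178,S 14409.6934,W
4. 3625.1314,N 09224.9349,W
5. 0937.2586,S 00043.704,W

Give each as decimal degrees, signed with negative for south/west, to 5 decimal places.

1. 72.16770, 18.05466
2. -77.05724, 2.33298
3. -14.30297, -144.16156
4. 36.41886, -92.41558
5. -9.62098, -0.72840

Point 1:
  φ: degrees = first 2 digits = 72, minutes = 10.062; 72 + 10.062/60 = 72.167700
  N ⇒ keep positive
  λ: degrees = first 3 digits = 18, minutes = 3.2797; 18 + 3.2797/60 = 18.054662
  E ⇒ keep positive
Point 2:
  Lat: degrees = first 2 digits = 77, minutes = 3.4346; 77 + 3.4346/60 = 77.057243
  S ⇒ negate
  λ: degrees = first 3 digits = 2, minutes = 19.979; 2 + 19.979/60 = 2.332983
  E ⇒ keep positive
Point 3:
  Lat: degrees = first 2 digits = 14, minutes = 18.178; 14 + 18.178/60 = 14.302967
  S → negative
  Lon: degrees = first 3 digits = 144, minutes = 9.6934; 144 + 9.6934/60 = 144.161557
  W ⇒ negate
Point 4:
  Lat: degrees = first 2 digits = 36, minutes = 25.1314; 36 + 25.1314/60 = 36.418857
  N → positive
  Lon: degrees = first 3 digits = 92, minutes = 24.9349; 92 + 24.9349/60 = 92.415582
  hemisphere W, so the sign is −
Point 5:
  Lat: split at 2 digits → 09° and 37.2586′; 9 + 37.2586/60 = 9.620977
  S → negative
  Lon: degrees = first 3 digits = 0, minutes = 43.704; 0 + 43.704/60 = 0.728400
  hemisphere W, so the sign is −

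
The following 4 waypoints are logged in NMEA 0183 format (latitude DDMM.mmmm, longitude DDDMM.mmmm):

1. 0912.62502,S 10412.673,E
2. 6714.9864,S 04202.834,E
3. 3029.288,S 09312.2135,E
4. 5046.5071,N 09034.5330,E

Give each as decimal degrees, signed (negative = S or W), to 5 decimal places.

1. -9.21042, 104.21122
2. -67.24977, 42.04723
3. -30.48813, 93.20356
4. 50.77512, 90.57555

Point 1:
  Latitude: split at 2 digits → 09° and 12.62502′; 9 + 12.62502/60 = 9.210417
  S → negative
  Longitude: degrees = first 3 digits = 104, minutes = 12.673; 104 + 12.673/60 = 104.211217
  E → positive
Point 2:
  Lat: degrees = first 2 digits = 67, minutes = 14.9864; 67 + 14.9864/60 = 67.249773
  hemisphere S, so the sign is −
  Lon: split at 3 digits → 042° and 2.834′; 42 + 2.834/60 = 42.047233
  E ⇒ keep positive
Point 3:
  Lat: degrees = first 2 digits = 30, minutes = 29.288; 30 + 29.288/60 = 30.488133
  hemisphere S, so the sign is −
  Lon: degrees = first 3 digits = 93, minutes = 12.2135; 93 + 12.2135/60 = 93.203558
  E ⇒ keep positive
Point 4:
  Lat: split at 2 digits → 50° and 46.5071′; 50 + 46.5071/60 = 50.775118
  N ⇒ keep positive
  λ: split at 3 digits → 090° and 34.533′; 90 + 34.533/60 = 90.575550
  E → positive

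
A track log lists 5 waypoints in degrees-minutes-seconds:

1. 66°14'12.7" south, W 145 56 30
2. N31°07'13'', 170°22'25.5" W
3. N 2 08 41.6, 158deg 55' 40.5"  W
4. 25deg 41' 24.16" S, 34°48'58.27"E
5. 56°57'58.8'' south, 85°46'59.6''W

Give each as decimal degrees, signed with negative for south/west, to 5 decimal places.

Point 1:
  φ: 66 + 14/60 + 12.7/3600 = 66.236861
  S ⇒ negate
  Longitude: 145° + 56/60 + 30/3600 = 145 + 0.933333 + 0.008333 = 145.941667
  W ⇒ negate
Point 2:
  Lat: 31 + 7/60 + 13/3600 = 31.120278
  N ⇒ keep positive
  λ: 170° + 22/60 + 25.5/3600 = 170 + 0.366667 + 0.007083 = 170.373750
  W ⇒ negate
Point 3:
  Latitude: 2 + 8/60 + 41.6/3600 = 2.144889
  N ⇒ keep positive
  λ: 158° + 55/60 + 40.5/3600 = 158 + 0.916667 + 0.011250 = 158.927917
  hemisphere W, so the sign is −
Point 4:
  φ: 25° + 41/60 + 24.16/3600 = 25 + 0.683333 + 0.006711 = 25.690044
  S ⇒ negate
  Lon: 48′ + 58.27″ = 48.97117′; 34 + 48.97117/60 = 34.816186
  E → positive
Point 5:
  φ: 57′ + 58.8″ = 57.98000′; 56 + 57.98000/60 = 56.966333
  hemisphere S, so the sign is −
  Longitude: 46′ + 59.6″ = 46.99333′; 85 + 46.99333/60 = 85.783222
  W → negative

1. -66.23686, -145.94167
2. 31.12028, -170.37375
3. 2.14489, -158.92792
4. -25.69004, 34.81619
5. -56.96633, -85.78322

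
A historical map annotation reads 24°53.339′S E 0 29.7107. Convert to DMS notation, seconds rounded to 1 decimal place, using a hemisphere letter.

φ: fractional minutes 0.33900 × 60 = 20.340″
Longitude: 29.71070′ → 29′ and 0.71070 × 60 = 42.642″

24°53′20.3″ S, 0°29′42.6″ E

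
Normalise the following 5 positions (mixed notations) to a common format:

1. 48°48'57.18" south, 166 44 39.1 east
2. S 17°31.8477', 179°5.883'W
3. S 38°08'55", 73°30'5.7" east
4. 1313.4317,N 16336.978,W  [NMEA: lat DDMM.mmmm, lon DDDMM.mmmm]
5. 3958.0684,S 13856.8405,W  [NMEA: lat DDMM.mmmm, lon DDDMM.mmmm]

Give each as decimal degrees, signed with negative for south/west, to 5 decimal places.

Point 1:
  φ: 48° + 48/60 + 57.18/3600 = 48 + 0.800000 + 0.015883 = 48.815883
  S ⇒ negate
  Longitude: 166° + 44/60 + 39.1/3600 = 166 + 0.733333 + 0.010861 = 166.744194
  E ⇒ keep positive
Point 2:
  φ: 17 + 31.8477/60 = 17.530795
  hemisphere S, so the sign is −
  Lon: 179 + 5.883/60 = 179.098050
  W → negative
Point 3:
  φ: 8′ + 55″ = 8.91667′; 38 + 8.91667/60 = 38.148611
  hemisphere S, so the sign is −
  Lon: 73 + 30/60 + 5.7/3600 = 73.501583
  E → positive
Point 4:
  Latitude: degrees = first 2 digits = 13, minutes = 13.4317; 13 + 13.4317/60 = 13.223862
  N → positive
  Longitude: degrees = first 3 digits = 163, minutes = 36.978; 163 + 36.978/60 = 163.616300
  W → negative
Point 5:
  φ: split at 2 digits → 39° and 58.0684′; 39 + 58.0684/60 = 39.967807
  S → negative
  λ: degrees = first 3 digits = 138, minutes = 56.8405; 138 + 56.8405/60 = 138.947342
  W → negative

1. -48.81588, 166.74419
2. -17.53080, -179.09805
3. -38.14861, 73.50158
4. 13.22386, -163.61630
5. -39.96781, -138.94734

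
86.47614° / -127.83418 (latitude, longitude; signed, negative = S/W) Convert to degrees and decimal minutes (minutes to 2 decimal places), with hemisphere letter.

86° 28.57′ N, 127° 50.05′ W

Lat: minutes = (86.476140 − 86) × 60 = 28.5684
Longitude is negative → W; |value| = 127.834180
λ: minutes = (127.834180 − 127) × 60 = 50.0508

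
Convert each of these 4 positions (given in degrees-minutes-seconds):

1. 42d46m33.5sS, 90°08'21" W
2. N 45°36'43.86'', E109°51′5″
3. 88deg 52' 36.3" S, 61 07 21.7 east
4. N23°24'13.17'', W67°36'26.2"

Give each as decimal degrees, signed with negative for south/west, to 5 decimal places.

1. -42.77597, -90.13917
2. 45.61218, 109.85139
3. -88.87675, 61.12269
4. 23.40366, -67.60728

Point 1:
  φ: 42 + 46/60 + 33.5/3600 = 42.775972
  S ⇒ negate
  Longitude: 8′ + 21″ = 8.35000′; 90 + 8.35000/60 = 90.139167
  hemisphere W, so the sign is −
Point 2:
  Latitude: 45° + 36/60 + 43.86/3600 = 45 + 0.600000 + 0.012183 = 45.612183
  N → positive
  λ: 109° + 51/60 + 5/3600 = 109 + 0.850000 + 0.001389 = 109.851389
  E ⇒ keep positive
Point 3:
  Lat: 52′ + 36.3″ = 52.60500′; 88 + 52.60500/60 = 88.876750
  S ⇒ negate
  Longitude: 7′ + 21.7″ = 7.36167′; 61 + 7.36167/60 = 61.122694
  E ⇒ keep positive
Point 4:
  Latitude: 23° + 24/60 + 13.17/3600 = 23 + 0.400000 + 0.003658 = 23.403658
  N → positive
  Longitude: 36′ + 26.2″ = 36.43667′; 67 + 36.43667/60 = 67.607278
  W → negative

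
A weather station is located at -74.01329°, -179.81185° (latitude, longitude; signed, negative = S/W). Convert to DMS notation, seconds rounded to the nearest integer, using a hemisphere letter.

74°00′48″ S, 179°48′43″ W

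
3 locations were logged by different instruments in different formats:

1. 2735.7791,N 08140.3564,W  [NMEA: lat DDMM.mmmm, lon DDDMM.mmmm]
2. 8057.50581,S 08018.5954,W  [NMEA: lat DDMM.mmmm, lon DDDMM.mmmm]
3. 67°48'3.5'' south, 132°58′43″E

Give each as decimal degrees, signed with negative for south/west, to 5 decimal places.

1. 27.59632, -81.67261
2. -80.95843, -80.30992
3. -67.80097, 132.97861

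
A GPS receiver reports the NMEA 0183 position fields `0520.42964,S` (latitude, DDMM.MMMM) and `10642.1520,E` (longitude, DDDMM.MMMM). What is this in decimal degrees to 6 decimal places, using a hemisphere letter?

5.340494° S, 106.702533° E

Lat: degrees = first 2 digits = 5, minutes = 20.42964; 5 + 20.42964/60 = 5.3404940
Lon: degrees = first 3 digits = 106, minutes = 42.152; 106 + 42.152/60 = 106.7025333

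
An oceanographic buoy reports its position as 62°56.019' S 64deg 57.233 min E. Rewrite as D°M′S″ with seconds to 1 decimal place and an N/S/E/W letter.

Lat: 56.01900′ → 56′ and 0.01900 × 60 = 1.140″
Longitude: fractional minutes 0.23300 × 60 = 13.980″

62°56′1.1″ S, 64°57′14.0″ E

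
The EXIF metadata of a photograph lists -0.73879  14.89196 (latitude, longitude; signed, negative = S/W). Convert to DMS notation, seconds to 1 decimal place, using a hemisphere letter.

0°44′19.6″ S, 14°53′31.1″ E

Latitude is negative → S; |value| = 0.738790
Lat: 0.738790 × 60 = 44.32740′ → 44′, remainder × 60 = 19.644″
Lon: whole degrees 14; 53.51760′ → 53′ and 31.056″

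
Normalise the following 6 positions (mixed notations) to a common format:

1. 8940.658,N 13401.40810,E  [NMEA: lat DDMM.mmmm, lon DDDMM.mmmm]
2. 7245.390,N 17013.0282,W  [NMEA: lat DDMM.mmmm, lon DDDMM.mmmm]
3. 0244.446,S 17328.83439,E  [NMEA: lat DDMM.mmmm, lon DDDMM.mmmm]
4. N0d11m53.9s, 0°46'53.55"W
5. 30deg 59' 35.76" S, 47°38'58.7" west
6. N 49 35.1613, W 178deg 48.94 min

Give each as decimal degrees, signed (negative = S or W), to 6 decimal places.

Point 1:
  φ: split at 2 digits → 89° and 40.658′; 89 + 40.658/60 = 89.6776333
  N → positive
  Longitude: split at 3 digits → 134° and 1.4081′; 134 + 1.4081/60 = 134.0234683
  E → positive
Point 2:
  φ: split at 2 digits → 72° and 45.39′; 72 + 45.39/60 = 72.7565000
  N → positive
  Longitude: degrees = first 3 digits = 170, minutes = 13.0282; 170 + 13.0282/60 = 170.2171367
  W → negative
Point 3:
  Lat: degrees = first 2 digits = 2, minutes = 44.446; 2 + 44.446/60 = 2.7407667
  S → negative
  Longitude: split at 3 digits → 173° and 28.83439′; 173 + 28.83439/60 = 173.4805732
  E → positive
Point 4:
  Latitude: 0° + 11/60 + 53.9/3600 = 0 + 0.183333 + 0.014972 = 0.1983056
  N ⇒ keep positive
  Lon: 0° + 46/60 + 53.55/3600 = 0 + 0.766667 + 0.014875 = 0.7815417
  hemisphere W, so the sign is −
Point 5:
  φ: 30 + 59/60 + 35.76/3600 = 30.9932667
  hemisphere S, so the sign is −
  Lon: 38′ + 58.7″ = 38.97833′; 47 + 38.97833/60 = 47.6496389
  W → negative
Point 6:
  Latitude: 49 + 35.1613/60 = 49.5860217
  N → positive
  λ: 178 + 48.94/60 = 178.8156667
  W → negative

1. 89.677633, 134.023468
2. 72.756500, -170.217137
3. -2.740767, 173.480573
4. 0.198306, -0.781542
5. -30.993267, -47.649639
6. 49.586022, -178.815667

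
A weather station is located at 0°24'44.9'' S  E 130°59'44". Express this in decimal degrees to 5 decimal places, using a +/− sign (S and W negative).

-0.41247, 130.99556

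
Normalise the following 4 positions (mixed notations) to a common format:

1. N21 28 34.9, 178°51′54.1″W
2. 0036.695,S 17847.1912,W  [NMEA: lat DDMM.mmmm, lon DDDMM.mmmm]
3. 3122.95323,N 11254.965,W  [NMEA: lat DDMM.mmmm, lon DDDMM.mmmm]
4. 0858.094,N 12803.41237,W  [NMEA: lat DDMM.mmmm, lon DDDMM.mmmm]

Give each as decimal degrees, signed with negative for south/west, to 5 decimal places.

1. 21.47636, -178.86503
2. -0.61158, -178.78652
3. 31.38255, -112.91608
4. 8.96823, -128.05687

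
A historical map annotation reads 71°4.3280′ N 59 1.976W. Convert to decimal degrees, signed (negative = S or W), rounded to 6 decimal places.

Lat: 4.328′ = 0.072133°; total 71.0721333
N → positive
Longitude: 1.976′ = 0.032933°; total 59.0329333
W ⇒ negate

71.072133, -59.032933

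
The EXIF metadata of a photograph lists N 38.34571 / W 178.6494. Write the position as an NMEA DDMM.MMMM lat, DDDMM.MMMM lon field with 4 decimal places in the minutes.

3820.7426,N / 17838.9640,W

Latitude: fractional part 0.345710 → 20.742600 minutes
Longitude: fractional part 0.649400 → 38.964000 minutes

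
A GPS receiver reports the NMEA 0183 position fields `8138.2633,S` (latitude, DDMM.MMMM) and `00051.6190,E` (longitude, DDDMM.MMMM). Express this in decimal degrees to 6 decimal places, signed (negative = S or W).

-81.637722, 0.860317

Latitude: split at 2 digits → 81° and 38.2633′; 81 + 38.2633/60 = 81.6377217
hemisphere S, so the sign is −
Lon: split at 3 digits → 000° and 51.619′; 0 + 51.619/60 = 0.8603167
E → positive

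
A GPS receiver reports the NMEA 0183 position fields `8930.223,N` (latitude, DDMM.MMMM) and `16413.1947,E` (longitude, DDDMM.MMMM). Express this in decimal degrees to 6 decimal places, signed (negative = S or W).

φ: split at 2 digits → 89° and 30.223′; 89 + 30.223/60 = 89.5037167
N ⇒ keep positive
λ: degrees = first 3 digits = 164, minutes = 13.1947; 164 + 13.1947/60 = 164.2199117
E → positive

89.503717, 164.219912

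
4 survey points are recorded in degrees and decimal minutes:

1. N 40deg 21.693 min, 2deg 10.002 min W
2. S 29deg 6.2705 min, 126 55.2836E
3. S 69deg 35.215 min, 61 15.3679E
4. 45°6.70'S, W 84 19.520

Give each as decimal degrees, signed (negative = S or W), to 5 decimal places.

1. 40.36155, -2.16670
2. -29.10451, 126.92139
3. -69.58692, 61.25613
4. -45.11167, -84.32533

Point 1:
  Latitude: 40 + 21.693/60 = 40.361550
  N → positive
  Lon: 2 + 10.002/60 = 2.166700
  W → negative
Point 2:
  φ: 6.2705′ = 0.104508°; total 29.104508
  S ⇒ negate
  λ: 55.2836′ = 0.921393°; total 126.921393
  E ⇒ keep positive
Point 3:
  Lat: 35.215′ = 0.586917°; total 69.586917
  S → negative
  Lon: 61 + 15.3679/60 = 61.256132
  E → positive
Point 4:
  Latitude: 6.7′ = 0.111667°; total 45.111667
  hemisphere S, so the sign is −
  Lon: 19.52′ = 0.325333°; total 84.325333
  hemisphere W, so the sign is −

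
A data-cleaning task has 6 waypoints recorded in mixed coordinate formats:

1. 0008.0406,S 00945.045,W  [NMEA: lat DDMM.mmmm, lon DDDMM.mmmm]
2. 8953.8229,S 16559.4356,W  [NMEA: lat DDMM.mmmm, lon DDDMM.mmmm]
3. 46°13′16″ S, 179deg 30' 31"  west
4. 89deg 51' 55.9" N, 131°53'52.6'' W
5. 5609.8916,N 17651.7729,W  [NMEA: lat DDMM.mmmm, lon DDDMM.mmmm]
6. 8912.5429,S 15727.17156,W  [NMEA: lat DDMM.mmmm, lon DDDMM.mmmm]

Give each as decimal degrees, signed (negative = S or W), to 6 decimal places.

1. -0.134010, -9.750750
2. -89.897048, -165.990593
3. -46.221111, -179.508611
4. 89.865528, -131.897944
5. 56.164860, -176.862882
6. -89.209048, -157.452859

Point 1:
  Lat: split at 2 digits → 00° and 8.0406′; 0 + 8.0406/60 = 0.1340100
  hemisphere S, so the sign is −
  λ: degrees = first 3 digits = 9, minutes = 45.045; 9 + 45.045/60 = 9.7507500
  W ⇒ negate
Point 2:
  Latitude: degrees = first 2 digits = 89, minutes = 53.8229; 89 + 53.8229/60 = 89.8970483
  hemisphere S, so the sign is −
  Longitude: degrees = first 3 digits = 165, minutes = 59.4356; 165 + 59.4356/60 = 165.9905933
  hemisphere W, so the sign is −
Point 3:
  φ: 46° + 13/60 + 16/3600 = 46 + 0.216667 + 0.004444 = 46.2211111
  hemisphere S, so the sign is −
  λ: 179 + 30/60 + 31/3600 = 179.5086111
  W → negative
Point 4:
  Lat: 89 + 51/60 + 55.9/3600 = 89.8655278
  N → positive
  λ: 53′ + 52.6″ = 53.87667′; 131 + 53.87667/60 = 131.8979444
  W ⇒ negate
Point 5:
  Lat: split at 2 digits → 56° and 9.8916′; 56 + 9.8916/60 = 56.1648600
  N → positive
  Longitude: split at 3 digits → 176° and 51.7729′; 176 + 51.7729/60 = 176.8628817
  hemisphere W, so the sign is −
Point 6:
  φ: degrees = first 2 digits = 89, minutes = 12.5429; 89 + 12.5429/60 = 89.2090483
  S ⇒ negate
  λ: split at 3 digits → 157° and 27.17156′; 157 + 27.17156/60 = 157.4528593
  W → negative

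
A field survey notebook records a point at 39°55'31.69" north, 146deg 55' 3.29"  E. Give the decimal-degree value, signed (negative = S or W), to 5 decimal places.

39.92547, 146.91758

Latitude: 55′ + 31.69″ = 55.52817′; 39 + 55.52817/60 = 39.925469
N ⇒ keep positive
Lon: 146° + 55/60 + 3.29/3600 = 146 + 0.916667 + 0.000914 = 146.917581
E → positive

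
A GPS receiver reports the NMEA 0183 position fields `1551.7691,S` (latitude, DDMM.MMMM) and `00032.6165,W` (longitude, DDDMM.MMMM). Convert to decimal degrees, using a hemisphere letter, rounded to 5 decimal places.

φ: degrees = first 2 digits = 15, minutes = 51.7691; 15 + 51.7691/60 = 15.862818
λ: degrees = first 3 digits = 0, minutes = 32.6165; 0 + 32.6165/60 = 0.543608

15.86282° S, 0.54361° W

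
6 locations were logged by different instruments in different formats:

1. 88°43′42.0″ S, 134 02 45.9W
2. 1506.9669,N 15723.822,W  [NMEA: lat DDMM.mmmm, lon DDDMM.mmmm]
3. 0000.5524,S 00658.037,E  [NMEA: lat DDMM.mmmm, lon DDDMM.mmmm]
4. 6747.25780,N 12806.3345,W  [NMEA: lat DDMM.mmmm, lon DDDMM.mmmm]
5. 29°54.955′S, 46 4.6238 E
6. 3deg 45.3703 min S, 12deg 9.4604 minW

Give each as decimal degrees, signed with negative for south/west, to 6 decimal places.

1. -88.728333, -134.046083
2. 15.116115, -157.397033
3. -0.009207, 6.967283
4. 67.787630, -128.105575
5. -29.915917, 46.077063
6. -3.756172, -12.157673

Point 1:
  Lat: 88° + 43/60 + 42/3600 = 88 + 0.716667 + 0.011667 = 88.7283333
  S → negative
  Longitude: 134° + 2/60 + 45.9/3600 = 134 + 0.033333 + 0.012750 = 134.0460833
  hemisphere W, so the sign is −
Point 2:
  Lat: split at 2 digits → 15° and 6.9669′; 15 + 6.9669/60 = 15.1161150
  N ⇒ keep positive
  Lon: degrees = first 3 digits = 157, minutes = 23.822; 157 + 23.822/60 = 157.3970333
  W → negative
Point 3:
  φ: degrees = first 2 digits = 0, minutes = 0.5524; 0 + 0.5524/60 = 0.0092067
  S ⇒ negate
  Lon: split at 3 digits → 006° and 58.037′; 6 + 58.037/60 = 6.9672833
  E → positive
Point 4:
  φ: degrees = first 2 digits = 67, minutes = 47.2578; 67 + 47.2578/60 = 67.7876300
  N → positive
  λ: split at 3 digits → 128° and 6.3345′; 128 + 6.3345/60 = 128.1055750
  W ⇒ negate
Point 5:
  φ: 54.955′ = 0.915917°; total 29.9159167
  hemisphere S, so the sign is −
  Longitude: 4.6238′ = 0.077063°; total 46.0770633
  E ⇒ keep positive
Point 6:
  Latitude: 45.3703′ = 0.756172°; total 3.7561717
  S → negative
  λ: 9.4604′ = 0.157673°; total 12.1576733
  W ⇒ negate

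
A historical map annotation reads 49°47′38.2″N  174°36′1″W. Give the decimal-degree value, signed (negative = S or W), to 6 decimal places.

49.793944, -174.600278

Latitude: 47′ + 38.2″ = 47.63667′; 49 + 47.63667/60 = 49.7939444
N → positive
λ: 174 + 36/60 + 1/3600 = 174.6002778
hemisphere W, so the sign is −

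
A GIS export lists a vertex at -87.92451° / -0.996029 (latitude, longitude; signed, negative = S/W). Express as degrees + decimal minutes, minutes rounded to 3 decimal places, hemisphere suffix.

87° 55.471′ S, 0° 59.762′ W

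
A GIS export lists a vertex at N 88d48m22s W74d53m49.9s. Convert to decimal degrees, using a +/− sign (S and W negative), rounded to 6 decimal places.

Latitude: 48′ + 22″ = 48.36667′; 88 + 48.36667/60 = 88.8061111
N ⇒ keep positive
Lon: 53′ + 49.9″ = 53.83167′; 74 + 53.83167/60 = 74.8971944
W → negative

88.806111, -74.897194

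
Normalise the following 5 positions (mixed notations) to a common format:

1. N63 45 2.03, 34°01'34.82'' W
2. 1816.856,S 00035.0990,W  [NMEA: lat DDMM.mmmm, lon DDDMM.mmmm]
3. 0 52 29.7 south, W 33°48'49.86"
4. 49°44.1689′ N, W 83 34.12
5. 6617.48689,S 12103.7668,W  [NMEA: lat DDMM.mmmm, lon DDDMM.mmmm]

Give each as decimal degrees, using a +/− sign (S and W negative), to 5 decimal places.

Point 1:
  φ: 63° + 45/60 + 2.03/3600 = 63 + 0.750000 + 0.000564 = 63.750564
  N ⇒ keep positive
  Lon: 1′ + 34.82″ = 1.58033′; 34 + 1.58033/60 = 34.026339
  W ⇒ negate
Point 2:
  Latitude: degrees = first 2 digits = 18, minutes = 16.856; 18 + 16.856/60 = 18.280933
  hemisphere S, so the sign is −
  Longitude: degrees = first 3 digits = 0, minutes = 35.099; 0 + 35.099/60 = 0.584983
  W → negative
Point 3:
  Latitude: 0° + 52/60 + 29.7/3600 = 0 + 0.866667 + 0.008250 = 0.874917
  hemisphere S, so the sign is −
  Longitude: 33 + 48/60 + 49.86/3600 = 33.813850
  W ⇒ negate
Point 4:
  Latitude: 49 + 44.1689/60 = 49.736148
  N ⇒ keep positive
  Longitude: 34.12′ = 0.568667°; total 83.568667
  W → negative
Point 5:
  Latitude: degrees = first 2 digits = 66, minutes = 17.48689; 66 + 17.48689/60 = 66.291448
  S → negative
  Longitude: degrees = first 3 digits = 121, minutes = 3.7668; 121 + 3.7668/60 = 121.062780
  hemisphere W, so the sign is −

1. 63.75056, -34.02634
2. -18.28093, -0.58498
3. -0.87492, -33.81385
4. 49.73615, -83.56867
5. -66.29145, -121.06278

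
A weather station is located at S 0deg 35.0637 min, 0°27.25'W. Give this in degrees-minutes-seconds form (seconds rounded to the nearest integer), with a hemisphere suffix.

Lat: fractional minutes 0.06370 × 60 = 3.82″
λ: fractional minutes 0.25000 × 60 = 15.00″

0°35′4″ S, 0°27′15″ W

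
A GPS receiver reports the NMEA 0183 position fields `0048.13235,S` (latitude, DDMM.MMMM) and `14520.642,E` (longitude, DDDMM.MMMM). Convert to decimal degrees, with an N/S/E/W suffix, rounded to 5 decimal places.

Latitude: split at 2 digits → 00° and 48.13235′; 0 + 48.13235/60 = 0.802206
Longitude: split at 3 digits → 145° and 20.642′; 145 + 20.642/60 = 145.344033

0.80221° S, 145.34403° E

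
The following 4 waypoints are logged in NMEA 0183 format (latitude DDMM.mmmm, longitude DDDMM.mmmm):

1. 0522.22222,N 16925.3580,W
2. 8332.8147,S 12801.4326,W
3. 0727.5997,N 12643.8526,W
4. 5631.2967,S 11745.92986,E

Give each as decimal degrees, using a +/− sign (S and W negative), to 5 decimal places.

Point 1:
  φ: degrees = first 2 digits = 5, minutes = 22.22222; 5 + 22.22222/60 = 5.370370
  N → positive
  Lon: degrees = first 3 digits = 169, minutes = 25.358; 169 + 25.358/60 = 169.422633
  W → negative
Point 2:
  Latitude: degrees = first 2 digits = 83, minutes = 32.8147; 83 + 32.8147/60 = 83.546912
  hemisphere S, so the sign is −
  Longitude: split at 3 digits → 128° and 1.4326′; 128 + 1.4326/60 = 128.023877
  W ⇒ negate
Point 3:
  φ: degrees = first 2 digits = 7, minutes = 27.5997; 7 + 27.5997/60 = 7.459995
  N → positive
  Longitude: split at 3 digits → 126° and 43.8526′; 126 + 43.8526/60 = 126.730877
  hemisphere W, so the sign is −
Point 4:
  Lat: degrees = first 2 digits = 56, minutes = 31.2967; 56 + 31.2967/60 = 56.521612
  S ⇒ negate
  λ: split at 3 digits → 117° and 45.92986′; 117 + 45.92986/60 = 117.765498
  E → positive

1. 5.37037, -169.42263
2. -83.54691, -128.02388
3. 7.46000, -126.73088
4. -56.52161, 117.76550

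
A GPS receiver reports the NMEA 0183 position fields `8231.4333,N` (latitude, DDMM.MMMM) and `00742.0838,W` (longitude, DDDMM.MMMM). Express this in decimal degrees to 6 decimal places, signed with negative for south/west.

82.523888, -7.701397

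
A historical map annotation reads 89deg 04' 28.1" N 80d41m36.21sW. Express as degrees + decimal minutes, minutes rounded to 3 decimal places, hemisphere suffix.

Lat: 4 + 28.1/60 = 4.46833′
λ: 41 + 36.21/60 = 41.60350′

89° 4.468′ N, 80° 41.604′ W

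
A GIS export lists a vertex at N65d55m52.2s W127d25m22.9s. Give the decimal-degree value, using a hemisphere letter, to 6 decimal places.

Lat: 55′ + 52.2″ = 55.87000′; 65 + 55.87000/60 = 65.9311667
Longitude: 25′ + 22.9″ = 25.38167′; 127 + 25.38167/60 = 127.4230278

65.931167° N, 127.423028° W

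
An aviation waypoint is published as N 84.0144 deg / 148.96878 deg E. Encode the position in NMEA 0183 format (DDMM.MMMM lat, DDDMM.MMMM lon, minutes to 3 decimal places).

8400.864,N / 14858.127,E

Latitude: fractional part 0.014400 → 0.86400 minutes
λ: minutes = (148.968780 − 148) × 60 = 58.12680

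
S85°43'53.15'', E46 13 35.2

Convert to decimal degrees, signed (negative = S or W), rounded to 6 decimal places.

-85.731431, 46.226444

Latitude: 43′ + 53.15″ = 43.88583′; 85 + 43.88583/60 = 85.7314306
S ⇒ negate
Longitude: 13′ + 35.2″ = 13.58667′; 46 + 13.58667/60 = 46.2264444
E ⇒ keep positive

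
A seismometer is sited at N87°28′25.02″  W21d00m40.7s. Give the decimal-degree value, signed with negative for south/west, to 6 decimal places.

87.473617, -21.011306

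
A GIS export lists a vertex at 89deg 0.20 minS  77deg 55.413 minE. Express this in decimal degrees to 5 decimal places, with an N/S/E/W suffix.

89.00333° S, 77.92355° E

φ: 0.2′ = 0.003333°; total 89.003333
Lon: 55.413′ = 0.923550°; total 77.923550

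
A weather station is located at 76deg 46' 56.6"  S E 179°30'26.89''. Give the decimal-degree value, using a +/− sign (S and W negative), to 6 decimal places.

-76.782389, 179.507469

φ: 76° + 46/60 + 56.6/3600 = 76 + 0.766667 + 0.015722 = 76.7823889
S ⇒ negate
λ: 30′ + 26.89″ = 30.44817′; 179 + 30.44817/60 = 179.5074694
E → positive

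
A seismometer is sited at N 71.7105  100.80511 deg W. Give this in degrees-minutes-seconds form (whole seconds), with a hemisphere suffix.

φ: 0.710500 × 60 = 42.63000′ → 42′, remainder × 60 = 37.80″
λ: 0.805110 × 60 = 48.30660′ → 48′, remainder × 60 = 18.40″

71°42′38″ N, 100°48′18″ W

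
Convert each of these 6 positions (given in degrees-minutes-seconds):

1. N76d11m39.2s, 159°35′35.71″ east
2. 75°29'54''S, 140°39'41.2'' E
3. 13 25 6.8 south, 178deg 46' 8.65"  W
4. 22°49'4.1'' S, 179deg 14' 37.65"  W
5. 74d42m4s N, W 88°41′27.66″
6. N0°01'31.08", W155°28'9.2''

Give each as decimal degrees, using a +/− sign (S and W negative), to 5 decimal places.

Point 1:
  Latitude: 11′ + 39.2″ = 11.65333′; 76 + 11.65333/60 = 76.194222
  N → positive
  Lon: 35′ + 35.71″ = 35.59517′; 159 + 35.59517/60 = 159.593253
  E → positive
Point 2:
  Lat: 29′ + 54″ = 29.90000′; 75 + 29.90000/60 = 75.498333
  hemisphere S, so the sign is −
  Longitude: 140 + 39/60 + 41.2/3600 = 140.661444
  E → positive
Point 3:
  Lat: 25′ + 6.8″ = 25.11333′; 13 + 25.11333/60 = 13.418556
  S ⇒ negate
  λ: 46′ + 8.65″ = 46.14417′; 178 + 46.14417/60 = 178.769069
  W ⇒ negate
Point 4:
  φ: 49′ + 4.1″ = 49.06833′; 22 + 49.06833/60 = 22.817806
  S → negative
  Lon: 179 + 14/60 + 37.65/3600 = 179.243792
  W → negative
Point 5:
  φ: 74° + 42/60 + 4/3600 = 74 + 0.700000 + 0.001111 = 74.701111
  N ⇒ keep positive
  Longitude: 88 + 41/60 + 27.66/3600 = 88.691017
  hemisphere W, so the sign is −
Point 6:
  Lat: 1′ + 31.08″ = 1.51800′; 0 + 1.51800/60 = 0.025300
  N ⇒ keep positive
  Lon: 28′ + 9.2″ = 28.15333′; 155 + 28.15333/60 = 155.469222
  W ⇒ negate

1. 76.19422, 159.59325
2. -75.49833, 140.66144
3. -13.41856, -178.76907
4. -22.81781, -179.24379
5. 74.70111, -88.69102
6. 0.02530, -155.46922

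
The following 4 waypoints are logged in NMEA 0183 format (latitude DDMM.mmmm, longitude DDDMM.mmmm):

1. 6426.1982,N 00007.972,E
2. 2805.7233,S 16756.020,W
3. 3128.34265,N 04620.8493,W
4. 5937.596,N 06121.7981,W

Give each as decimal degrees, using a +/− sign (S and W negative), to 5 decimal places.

1. 64.43664, 0.13287
2. -28.09539, -167.93367
3. 31.47238, -46.34749
4. 59.62660, -61.36330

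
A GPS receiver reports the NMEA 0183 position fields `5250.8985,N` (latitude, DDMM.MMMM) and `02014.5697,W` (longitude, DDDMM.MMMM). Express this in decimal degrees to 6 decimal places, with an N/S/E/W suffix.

52.848308° N, 20.242828° W

Lat: degrees = first 2 digits = 52, minutes = 50.8985; 52 + 50.8985/60 = 52.8483083
λ: split at 3 digits → 020° and 14.5697′; 20 + 14.5697/60 = 20.2428283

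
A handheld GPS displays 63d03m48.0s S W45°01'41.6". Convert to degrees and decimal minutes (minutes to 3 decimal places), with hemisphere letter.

φ: seconds/60 = 0.80000; minutes = 3 + 0.80000 = 3.80000
Lon: seconds/60 = 0.69333; minutes = 1 + 0.69333 = 1.69333

63° 3.800′ S, 45° 1.693′ W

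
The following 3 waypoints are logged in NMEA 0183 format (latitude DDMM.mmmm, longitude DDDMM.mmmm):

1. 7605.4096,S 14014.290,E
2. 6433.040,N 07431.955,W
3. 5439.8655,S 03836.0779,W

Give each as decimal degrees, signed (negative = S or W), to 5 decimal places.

Point 1:
  Lat: split at 2 digits → 76° and 5.4096′; 76 + 5.4096/60 = 76.090160
  S → negative
  Lon: split at 3 digits → 140° and 14.29′; 140 + 14.29/60 = 140.238167
  E ⇒ keep positive
Point 2:
  φ: split at 2 digits → 64° and 33.04′; 64 + 33.04/60 = 64.550667
  N → positive
  Longitude: split at 3 digits → 074° and 31.955′; 74 + 31.955/60 = 74.532583
  W → negative
Point 3:
  φ: split at 2 digits → 54° and 39.8655′; 54 + 39.8655/60 = 54.664425
  hemisphere S, so the sign is −
  Longitude: split at 3 digits → 038° and 36.0779′; 38 + 36.0779/60 = 38.601298
  hemisphere W, so the sign is −

1. -76.09016, 140.23817
2. 64.55067, -74.53258
3. -54.66443, -38.60130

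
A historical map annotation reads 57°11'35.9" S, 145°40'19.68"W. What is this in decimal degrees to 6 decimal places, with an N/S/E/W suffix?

Latitude: 57° + 11/60 + 35.9/3600 = 57 + 0.183333 + 0.009972 = 57.1933056
Lon: 145° + 40/60 + 19.68/3600 = 145 + 0.666667 + 0.005467 = 145.6721333

57.193306° S, 145.672133° W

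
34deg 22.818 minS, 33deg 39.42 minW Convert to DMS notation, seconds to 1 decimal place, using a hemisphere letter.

34°22′49.1″ S, 33°39′25.2″ W

φ: fractional minutes 0.81800 × 60 = 49.080″
λ: fractional minutes 0.42000 × 60 = 25.200″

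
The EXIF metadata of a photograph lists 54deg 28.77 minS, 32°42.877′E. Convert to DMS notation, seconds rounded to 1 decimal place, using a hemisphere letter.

54°28′46.2″ S, 32°42′52.6″ E

Lat: 28.77000′ → 28′ and 0.77000 × 60 = 46.200″
Longitude: 42.87700′ → 42′ and 0.87700 × 60 = 52.620″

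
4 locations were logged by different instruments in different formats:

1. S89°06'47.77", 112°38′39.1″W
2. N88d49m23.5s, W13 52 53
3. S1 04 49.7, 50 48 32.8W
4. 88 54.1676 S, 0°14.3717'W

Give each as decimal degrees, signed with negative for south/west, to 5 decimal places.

1. -89.11327, -112.64419
2. 88.82319, -13.88139
3. -1.08047, -50.80911
4. -88.90279, -0.23953

Point 1:
  φ: 89 + 6/60 + 47.77/3600 = 89.113269
  hemisphere S, so the sign is −
  λ: 38′ + 39.1″ = 38.65167′; 112 + 38.65167/60 = 112.644194
  W ⇒ negate
Point 2:
  φ: 88 + 49/60 + 23.5/3600 = 88.823194
  N → positive
  Lon: 13° + 52/60 + 53/3600 = 13 + 0.866667 + 0.014722 = 13.881389
  W ⇒ negate
Point 3:
  Latitude: 4′ + 49.7″ = 4.82833′; 1 + 4.82833/60 = 1.080472
  S → negative
  λ: 50 + 48/60 + 32.8/3600 = 50.809111
  W → negative
Point 4:
  Lat: 88 + 54.1676/60 = 88.902793
  S ⇒ negate
  λ: 14.3717′ = 0.239528°; total 0.239528
  W ⇒ negate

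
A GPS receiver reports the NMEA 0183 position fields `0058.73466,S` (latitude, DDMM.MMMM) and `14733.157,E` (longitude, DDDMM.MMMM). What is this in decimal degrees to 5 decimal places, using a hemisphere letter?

0.97891° S, 147.55262° E

φ: split at 2 digits → 00° and 58.73466′; 0 + 58.73466/60 = 0.978911
Lon: split at 3 digits → 147° and 33.157′; 147 + 33.157/60 = 147.552617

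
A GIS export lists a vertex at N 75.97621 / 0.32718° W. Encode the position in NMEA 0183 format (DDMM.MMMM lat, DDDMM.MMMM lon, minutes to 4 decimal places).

φ: minutes = (75.976210 − 75) × 60 = 58.572600
λ: minutes = (0.327180 − 0) × 60 = 19.630800

7558.5726,N / 00019.6308,W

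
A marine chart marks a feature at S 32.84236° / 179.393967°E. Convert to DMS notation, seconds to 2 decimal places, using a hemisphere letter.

Lat: 0.842360° → 50.54160′; 0.54160 × 60 = 32.4960″
Longitude: 0.393967 × 60 = 23.63802′ → 23′, remainder × 60 = 38.2812″

32°50′32.50″ S, 179°23′38.28″ E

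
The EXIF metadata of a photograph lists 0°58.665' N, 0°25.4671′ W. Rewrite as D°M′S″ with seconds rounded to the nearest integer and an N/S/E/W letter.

0°58′40″ N, 0°25′28″ W

Latitude: fractional minutes 0.66500 × 60 = 39.90″
λ: fractional minutes 0.46710 × 60 = 28.03″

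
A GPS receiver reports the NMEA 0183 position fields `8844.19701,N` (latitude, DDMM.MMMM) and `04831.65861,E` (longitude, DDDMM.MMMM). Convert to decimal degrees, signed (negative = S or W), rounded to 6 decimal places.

Lat: split at 2 digits → 88° and 44.19701′; 88 + 44.19701/60 = 88.7366168
N ⇒ keep positive
Longitude: degrees = first 3 digits = 48, minutes = 31.65861; 48 + 31.65861/60 = 48.5276435
E ⇒ keep positive

88.736617, 48.527644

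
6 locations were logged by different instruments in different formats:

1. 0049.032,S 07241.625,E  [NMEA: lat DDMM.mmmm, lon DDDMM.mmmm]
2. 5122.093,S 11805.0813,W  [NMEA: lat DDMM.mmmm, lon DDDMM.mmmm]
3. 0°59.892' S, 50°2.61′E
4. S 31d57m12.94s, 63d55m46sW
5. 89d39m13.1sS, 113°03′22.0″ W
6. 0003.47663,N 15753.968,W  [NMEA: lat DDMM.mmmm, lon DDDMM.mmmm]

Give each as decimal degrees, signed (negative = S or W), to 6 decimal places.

1. -0.817200, 72.693750
2. -51.368217, -118.084688
3. -0.998200, 50.043500
4. -31.953594, -63.929444
5. -89.653639, -113.056111
6. 0.057944, -157.899467

Point 1:
  Latitude: degrees = first 2 digits = 0, minutes = 49.032; 0 + 49.032/60 = 0.8172000
  hemisphere S, so the sign is −
  Longitude: split at 3 digits → 072° and 41.625′; 72 + 41.625/60 = 72.6937500
  E ⇒ keep positive
Point 2:
  φ: degrees = first 2 digits = 51, minutes = 22.093; 51 + 22.093/60 = 51.3682167
  S → negative
  λ: degrees = first 3 digits = 118, minutes = 5.0813; 118 + 5.0813/60 = 118.0846883
  hemisphere W, so the sign is −
Point 3:
  Latitude: 0 + 59.892/60 = 0.9982000
  S ⇒ negate
  λ: 50 + 2.61/60 = 50.0435000
  E → positive
Point 4:
  Lat: 31 + 57/60 + 12.94/3600 = 31.9535944
  S ⇒ negate
  λ: 63 + 55/60 + 46/3600 = 63.9294444
  hemisphere W, so the sign is −
Point 5:
  Latitude: 89 + 39/60 + 13.1/3600 = 89.6536389
  S → negative
  λ: 3′ + 22″ = 3.36667′; 113 + 3.36667/60 = 113.0561111
  hemisphere W, so the sign is −
Point 6:
  Latitude: split at 2 digits → 00° and 3.47663′; 0 + 3.47663/60 = 0.0579438
  N ⇒ keep positive
  λ: split at 3 digits → 157° and 53.968′; 157 + 53.968/60 = 157.8994667
  hemisphere W, so the sign is −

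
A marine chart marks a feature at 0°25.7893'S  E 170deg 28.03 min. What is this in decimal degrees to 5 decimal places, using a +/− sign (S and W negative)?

-0.42982, 170.46717

Lat: 25.7893′ = 0.429822°; total 0.429822
hemisphere S, so the sign is −
Longitude: 170 + 28.03/60 = 170.467167
E ⇒ keep positive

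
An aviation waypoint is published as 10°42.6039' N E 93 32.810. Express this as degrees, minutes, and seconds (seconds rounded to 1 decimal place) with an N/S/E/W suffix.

Latitude: fractional minutes 0.60390 × 60 = 36.234″
Longitude: fractional minutes 0.81000 × 60 = 48.600″

10°42′36.2″ N, 93°32′48.6″ E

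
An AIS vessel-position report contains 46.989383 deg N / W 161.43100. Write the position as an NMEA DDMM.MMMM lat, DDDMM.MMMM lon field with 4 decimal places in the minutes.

Latitude: 46° + 0.989383 × 60 = 46° 59.362980′
Longitude: fractional part 0.431000 → 25.860000 minutes

4659.3630,N / 16125.8600,W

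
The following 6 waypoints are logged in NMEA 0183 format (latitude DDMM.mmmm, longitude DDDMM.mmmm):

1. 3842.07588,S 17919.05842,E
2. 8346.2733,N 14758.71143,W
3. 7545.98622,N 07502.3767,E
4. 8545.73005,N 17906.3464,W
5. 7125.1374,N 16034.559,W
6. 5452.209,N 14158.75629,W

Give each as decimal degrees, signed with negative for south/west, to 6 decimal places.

1. -38.701265, 179.317640
2. 83.771222, -147.978524
3. 75.766437, 75.039612
4. 85.762168, -179.105773
5. 71.418957, -160.575983
6. 54.870150, -141.979272

Point 1:
  φ: degrees = first 2 digits = 38, minutes = 42.07588; 38 + 42.07588/60 = 38.7012647
  S ⇒ negate
  λ: split at 3 digits → 179° and 19.05842′; 179 + 19.05842/60 = 179.3176403
  E ⇒ keep positive
Point 2:
  Latitude: split at 2 digits → 83° and 46.2733′; 83 + 46.2733/60 = 83.7712217
  N ⇒ keep positive
  λ: degrees = first 3 digits = 147, minutes = 58.71143; 147 + 58.71143/60 = 147.9785238
  W ⇒ negate
Point 3:
  Lat: split at 2 digits → 75° and 45.98622′; 75 + 45.98622/60 = 75.7664370
  N → positive
  λ: split at 3 digits → 075° and 2.3767′; 75 + 2.3767/60 = 75.0396117
  E → positive
Point 4:
  Latitude: degrees = first 2 digits = 85, minutes = 45.73005; 85 + 45.73005/60 = 85.7621675
  N → positive
  Longitude: split at 3 digits → 179° and 6.3464′; 179 + 6.3464/60 = 179.1057733
  hemisphere W, so the sign is −
Point 5:
  Latitude: degrees = first 2 digits = 71, minutes = 25.1374; 71 + 25.1374/60 = 71.4189567
  N ⇒ keep positive
  Longitude: degrees = first 3 digits = 160, minutes = 34.559; 160 + 34.559/60 = 160.5759833
  W ⇒ negate
Point 6:
  φ: split at 2 digits → 54° and 52.209′; 54 + 52.209/60 = 54.8701500
  N ⇒ keep positive
  Lon: degrees = first 3 digits = 141, minutes = 58.75629; 141 + 58.75629/60 = 141.9792715
  W ⇒ negate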